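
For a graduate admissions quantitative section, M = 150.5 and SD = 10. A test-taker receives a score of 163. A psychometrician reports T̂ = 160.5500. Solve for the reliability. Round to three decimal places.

0.804

T̂ = ρX + (1 − ρ)μ  ⇒  T̂ − μ = ρ(X − μ)
ρ = (T̂ − μ)/(X − μ) = (160.5500 − 150.5) / (163 − 150.5) = 10.0500 / 12.5 = 0.80400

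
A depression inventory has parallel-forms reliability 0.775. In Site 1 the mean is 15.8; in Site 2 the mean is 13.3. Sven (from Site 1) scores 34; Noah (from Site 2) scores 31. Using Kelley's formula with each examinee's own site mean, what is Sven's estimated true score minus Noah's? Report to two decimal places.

T̂_Sven = 0.775(34) + 0.225(15.8) = 29.9050
T̂_Noah = 0.775(31) + 0.225(13.3) = 27.0175
Difference = 29.9050 − 27.0175 = 2.8875

2.89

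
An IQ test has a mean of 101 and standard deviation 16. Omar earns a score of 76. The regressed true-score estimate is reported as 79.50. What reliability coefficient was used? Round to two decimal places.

T̂ = ρX + (1 − ρ)μ  ⇒  T̂ − μ = ρ(X − μ)
ρ = (T̂ − μ)/(X − μ) = (79.50 − 101) / (76 − 101) = -21.50 / -25.0 = 0.8600

0.86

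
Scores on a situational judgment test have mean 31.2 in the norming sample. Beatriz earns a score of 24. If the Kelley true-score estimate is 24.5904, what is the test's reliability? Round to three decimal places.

0.918

T̂ = ρX + (1 − ρ)μ  ⇒  T̂ − μ = ρ(X − μ)
ρ = (T̂ − μ)/(X − μ) = (24.5904 − 31.2) / (24 − 31.2) = -6.6096 / -7.2 = 0.91800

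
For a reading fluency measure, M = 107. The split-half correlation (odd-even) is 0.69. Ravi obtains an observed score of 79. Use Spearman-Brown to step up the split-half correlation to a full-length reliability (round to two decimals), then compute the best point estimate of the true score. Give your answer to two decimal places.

84.04

Spearman-Brown: ρ = 2r/(1 + r) = 2(0.69)/(1 + 0.69) = 1.380/1.69 = 0.8166 → 0.82
T̂ = 0.82(79) + 0.18(107) = 64.78 + 19.26 = 84.040 → 84.04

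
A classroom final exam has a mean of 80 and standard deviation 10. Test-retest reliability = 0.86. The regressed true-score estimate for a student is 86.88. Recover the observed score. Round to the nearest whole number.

T̂ = ρX + (1 − ρ)μ  ⇒  X = (T̂ − (1 − ρ)μ) / ρ
X = (86.88 − 0.14 × 80) / 0.86 = (86.88 − 11.20) / 0.86 = 75.68 / 0.86 = 88.00

88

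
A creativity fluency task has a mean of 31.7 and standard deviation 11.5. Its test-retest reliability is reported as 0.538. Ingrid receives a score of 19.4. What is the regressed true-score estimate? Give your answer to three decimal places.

25.083

T̂ = 0.538(19.4) + 0.462(31.7) = 10.4372 + 14.6454 = 25.0826 → 25.083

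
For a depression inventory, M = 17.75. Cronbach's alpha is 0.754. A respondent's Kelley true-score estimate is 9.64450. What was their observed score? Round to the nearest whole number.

7

T̂ = ρX + (1 − ρ)μ  ⇒  X = (T̂ − (1 − ρ)μ) / ρ
X = (9.64450 − 0.246 × 17.75) / 0.754 = (9.64450 − 4.36650) / 0.754 = 5.27800 / 0.754 = 7.00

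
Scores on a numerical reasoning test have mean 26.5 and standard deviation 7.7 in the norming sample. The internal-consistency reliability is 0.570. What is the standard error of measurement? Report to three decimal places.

SEM = SD · √(1 − ρ) = 7.7 × √0.430 = 7.7 × 0.6557 = 5.0492

5.049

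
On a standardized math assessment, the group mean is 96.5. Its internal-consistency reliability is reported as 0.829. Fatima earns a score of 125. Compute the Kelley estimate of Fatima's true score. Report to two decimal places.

120.13

T̂ = ρX + (1 − ρ)μ
  = 0.829 × 125 + 0.171 × 96.5
  = 103.625 + 16.5015
  = 120.126
  ≈ 120.13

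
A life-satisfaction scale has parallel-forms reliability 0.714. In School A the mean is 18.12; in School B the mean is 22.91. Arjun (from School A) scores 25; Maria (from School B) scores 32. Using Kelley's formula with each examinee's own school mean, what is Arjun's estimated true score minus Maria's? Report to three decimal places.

-6.368

T̂_Arjun = 0.714(25) + 0.286(18.12) = 23.03232
T̂_Maria = 0.714(32) + 0.286(22.91) = 29.40026
Difference = 23.03232 − 29.40026 = -6.36794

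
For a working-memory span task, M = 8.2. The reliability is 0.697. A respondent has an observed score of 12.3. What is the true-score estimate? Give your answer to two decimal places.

11.06

Weight the observed score by reliability and the mean by (1 − reliability): T̂ = 0.697·12.3 + 0.303·8.2 = 8.5731 + 2.4846 = 11.058.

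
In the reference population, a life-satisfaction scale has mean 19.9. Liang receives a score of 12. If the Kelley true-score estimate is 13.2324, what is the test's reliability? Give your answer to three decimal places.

T̂ = ρX + (1 − ρ)μ  ⇒  T̂ − μ = ρ(X − μ)
ρ = (T̂ − μ)/(X − μ) = (13.2324 − 19.9) / (12 − 19.9) = -6.6676 / -7.9 = 0.84400

0.844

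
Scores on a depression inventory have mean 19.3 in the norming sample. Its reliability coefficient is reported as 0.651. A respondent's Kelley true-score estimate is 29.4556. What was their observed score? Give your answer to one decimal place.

T̂ = ρX + (1 − ρ)μ  ⇒  X = (T̂ − (1 − ρ)μ) / ρ
X = (29.4556 − 0.349 × 19.3) / 0.651 = (29.4556 − 6.7357) / 0.651 = 22.7199 / 0.651 = 34.900

34.9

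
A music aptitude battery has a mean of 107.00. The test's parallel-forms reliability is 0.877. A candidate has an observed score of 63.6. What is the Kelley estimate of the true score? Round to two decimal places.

68.94

Weight the observed score by reliability and the mean by (1 − reliability): T̂ = 0.877·63.6 + 0.123·107.00 = 55.7772 + 13.16100 = 68.938.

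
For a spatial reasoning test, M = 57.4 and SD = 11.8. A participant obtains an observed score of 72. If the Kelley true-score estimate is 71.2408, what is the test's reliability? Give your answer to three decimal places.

T̂ = ρX + (1 − ρ)μ  ⇒  T̂ − μ = ρ(X − μ)
ρ = (T̂ − μ)/(X − μ) = (71.2408 − 57.4) / (72 − 57.4) = 13.8408 / 14.6 = 0.94800

0.948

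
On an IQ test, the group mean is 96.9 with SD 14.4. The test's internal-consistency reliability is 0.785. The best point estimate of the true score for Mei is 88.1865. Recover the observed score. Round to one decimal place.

85.8

T̂ = ρX + (1 − ρ)μ  ⇒  X = (T̂ − (1 − ρ)μ) / ρ
X = (88.1865 − 0.215 × 96.9) / 0.785 = (88.1865 − 20.8335) / 0.785 = 67.3530 / 0.785 = 85.800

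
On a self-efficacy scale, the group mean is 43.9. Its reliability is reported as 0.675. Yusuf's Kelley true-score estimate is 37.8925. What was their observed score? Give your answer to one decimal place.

35.0

T̂ = ρX + (1 − ρ)μ  ⇒  X = (T̂ − (1 − ρ)μ) / ρ
X = (37.8925 − 0.325 × 43.9) / 0.675 = (37.8925 − 14.2675) / 0.675 = 23.6250 / 0.675 = 35.000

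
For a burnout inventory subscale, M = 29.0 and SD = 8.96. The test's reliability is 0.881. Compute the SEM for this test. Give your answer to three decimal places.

SEM = SD · √(1 − ρ) = 8.96 × √0.119 = 8.96 × 0.3450 = 3.0909

3.091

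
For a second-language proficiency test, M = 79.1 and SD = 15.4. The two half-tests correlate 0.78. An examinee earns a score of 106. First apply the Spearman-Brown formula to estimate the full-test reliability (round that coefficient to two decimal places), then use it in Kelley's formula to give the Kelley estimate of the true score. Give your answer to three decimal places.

102.772

Spearman-Brown: ρ = 2r/(1 + r) = 2(0.78)/(1 + 0.78) = 1.560/1.78 = 0.8764 → 0.88
T̂ = 0.88(106) + 0.12(79.1) = 93.28 + 9.492 = 102.7720 → 102.772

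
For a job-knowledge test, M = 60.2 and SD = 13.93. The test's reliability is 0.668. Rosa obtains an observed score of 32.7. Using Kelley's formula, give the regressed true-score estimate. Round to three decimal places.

T̂ = 0.668(32.7) + 0.332(60.2) = 21.8436 + 19.9864 = 41.8300 → 41.830

41.830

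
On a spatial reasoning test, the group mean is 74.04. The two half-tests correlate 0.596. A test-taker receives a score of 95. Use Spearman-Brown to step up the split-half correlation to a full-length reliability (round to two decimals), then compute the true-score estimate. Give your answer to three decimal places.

Spearman-Brown: ρ = 2r/(1 + r) = 2(0.596)/(1 + 0.596) = 1.1920/1.596 = 0.7469 → 0.75
T̂ = 0.75(95) + 0.25(74.04) = 71.25 + 18.5100 = 89.7600 → 89.760

89.760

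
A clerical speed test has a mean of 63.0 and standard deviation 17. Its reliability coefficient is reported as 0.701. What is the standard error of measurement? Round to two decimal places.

9.30

SEM = SD · √(1 − ρ) = 17 × √0.299 = 17 × 0.5468 = 9.296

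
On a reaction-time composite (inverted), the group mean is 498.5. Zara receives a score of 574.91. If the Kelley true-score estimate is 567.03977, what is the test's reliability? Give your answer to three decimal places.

T̂ = ρX + (1 − ρ)μ  ⇒  T̂ − μ = ρ(X − μ)
ρ = (T̂ − μ)/(X − μ) = (567.03977 − 498.5) / (574.91 − 498.5) = 68.53977 / 76.41 = 0.89700

0.897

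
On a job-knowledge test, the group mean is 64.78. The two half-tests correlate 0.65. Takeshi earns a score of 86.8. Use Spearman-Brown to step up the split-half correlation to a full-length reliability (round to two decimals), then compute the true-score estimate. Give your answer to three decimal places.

Spearman-Brown: ρ = 2r/(1 + r) = 2(0.65)/(1 + 0.65) = 1.300/1.65 = 0.7879 → 0.79
T̂ = 0.79(86.8) + 0.21(64.78) = 68.572 + 13.6038 = 82.1758 → 82.176

82.176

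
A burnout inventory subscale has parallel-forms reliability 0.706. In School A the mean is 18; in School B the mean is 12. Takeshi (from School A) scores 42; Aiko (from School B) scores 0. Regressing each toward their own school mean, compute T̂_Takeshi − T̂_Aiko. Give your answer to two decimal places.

31.42

T̂_Takeshi = 0.706(42) + 0.294(18) = 34.9440
T̂_Aiko = 0.706(0) + 0.294(12) = 3.5280
Difference = 34.9440 − 3.5280 = 31.4160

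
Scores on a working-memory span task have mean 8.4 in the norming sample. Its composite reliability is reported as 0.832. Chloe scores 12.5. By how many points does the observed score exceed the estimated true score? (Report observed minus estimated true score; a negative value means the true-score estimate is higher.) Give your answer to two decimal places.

0.69

Regress the observed score toward the mean by the unreliability: T̂ = 0.832·12.5 + 0.168·8.4 = 10.4000 + 1.4112 = 11.8112.
X − T̂ = 12.5 − 11.811 = 0.689 → 0.69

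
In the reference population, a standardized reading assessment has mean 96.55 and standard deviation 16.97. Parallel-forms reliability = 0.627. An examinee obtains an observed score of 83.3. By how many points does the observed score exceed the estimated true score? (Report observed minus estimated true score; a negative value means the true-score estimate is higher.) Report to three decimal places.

T̂ = ρX + (1 − ρ)μ
  = 0.627 × 83.3 + 0.373 × 96.55
  = 52.2291 + 36.01315
  = 88.24225
  ≈ 88.2422
X − T̂ = 83.3 − 88.2422 = -4.9422 → -4.942

-4.942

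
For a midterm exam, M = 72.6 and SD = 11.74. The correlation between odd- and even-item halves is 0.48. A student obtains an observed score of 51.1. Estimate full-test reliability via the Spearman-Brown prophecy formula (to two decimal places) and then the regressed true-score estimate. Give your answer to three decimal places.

Spearman-Brown: ρ = 2r/(1 + r) = 2(0.48)/(1 + 0.48) = 0.960/1.48 = 0.6486 → 0.65
T̂ = 0.65(51.1) + 0.35(72.6) = 33.215 + 25.410 = 58.6250 → 58.625

58.625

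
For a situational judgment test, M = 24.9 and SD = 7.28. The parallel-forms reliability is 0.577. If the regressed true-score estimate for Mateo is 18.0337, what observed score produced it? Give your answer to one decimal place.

T̂ = ρX + (1 − ρ)μ  ⇒  X = (T̂ − (1 − ρ)μ) / ρ
X = (18.0337 − 0.423 × 24.9) / 0.577 = (18.0337 − 10.5327) / 0.577 = 7.5010 / 0.577 = 13.000

13.0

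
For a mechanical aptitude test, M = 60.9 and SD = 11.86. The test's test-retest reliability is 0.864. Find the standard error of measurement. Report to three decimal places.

4.374

SEM = SD · √(1 − ρ) = 11.86 × √0.136 = 11.86 × 0.3688 = 4.3738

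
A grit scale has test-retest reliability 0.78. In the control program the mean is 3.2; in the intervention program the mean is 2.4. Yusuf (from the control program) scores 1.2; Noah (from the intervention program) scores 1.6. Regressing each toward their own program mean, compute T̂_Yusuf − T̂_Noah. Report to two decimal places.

-0.14

T̂_Yusuf = 0.78(1.2) + 0.22(3.2) = 1.6400
T̂_Noah = 0.78(1.6) + 0.22(2.4) = 1.7760
Difference = 1.6400 − 1.7760 = -0.1360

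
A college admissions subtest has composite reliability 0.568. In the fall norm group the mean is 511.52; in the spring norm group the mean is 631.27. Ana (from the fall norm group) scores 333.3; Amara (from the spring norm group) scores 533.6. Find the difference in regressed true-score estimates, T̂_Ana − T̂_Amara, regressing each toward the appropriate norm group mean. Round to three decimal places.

T̂_Ana = 0.568(333.3) + 0.432(511.52) = 410.29104
T̂_Amara = 0.568(533.6) + 0.432(631.27) = 575.79344
Difference = 410.29104 − 575.79344 = -165.50240

-165.502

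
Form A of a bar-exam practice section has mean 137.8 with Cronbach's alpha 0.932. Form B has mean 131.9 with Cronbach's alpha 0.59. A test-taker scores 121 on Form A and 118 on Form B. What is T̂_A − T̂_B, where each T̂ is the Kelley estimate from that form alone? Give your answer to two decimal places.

T̂_A = 0.932(121) + 0.068(137.8) = 122.1424
T̂_B = 0.59(118) + 0.41(131.9) = 123.6990
T̂_A − T̂_B = -1.5566

-1.56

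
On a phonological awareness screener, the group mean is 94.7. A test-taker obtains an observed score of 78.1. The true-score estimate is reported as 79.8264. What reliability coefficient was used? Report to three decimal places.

T̂ = ρX + (1 − ρ)μ  ⇒  T̂ − μ = ρ(X − μ)
ρ = (T̂ − μ)/(X − μ) = (79.8264 − 94.7) / (78.1 − 94.7) = -14.8736 / -16.6 = 0.89600

0.896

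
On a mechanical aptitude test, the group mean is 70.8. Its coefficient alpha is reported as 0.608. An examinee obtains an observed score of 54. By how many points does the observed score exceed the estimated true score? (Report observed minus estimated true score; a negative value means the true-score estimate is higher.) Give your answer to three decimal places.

T̂ = 0.608(54) + 0.392(70.8) = 32.832 + 27.7536 = 60.58560 → 60.5856
X − T̂ = 54 − 60.5856 = -6.5856 → -6.586

-6.586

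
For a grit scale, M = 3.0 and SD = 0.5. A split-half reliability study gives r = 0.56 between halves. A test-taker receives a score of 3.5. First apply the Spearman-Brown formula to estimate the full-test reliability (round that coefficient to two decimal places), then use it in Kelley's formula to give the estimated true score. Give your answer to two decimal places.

3.36

Spearman-Brown: ρ = 2r/(1 + r) = 2(0.56)/(1 + 0.56) = 1.120/1.56 = 0.7179 → 0.72
T̂ = ρX + (1 − ρ)μ
  = 0.72 × 3.5 + 0.28 × 3.0
  = 2.520 + 0.840
  = 3.360
  ≈ 3.36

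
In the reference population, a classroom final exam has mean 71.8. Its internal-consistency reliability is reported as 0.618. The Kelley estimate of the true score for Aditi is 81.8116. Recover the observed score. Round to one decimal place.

T̂ = ρX + (1 − ρ)μ  ⇒  X = (T̂ − (1 − ρ)μ) / ρ
X = (81.8116 − 0.382 × 71.8) / 0.618 = (81.8116 − 27.4276) / 0.618 = 54.3840 / 0.618 = 88.000

88.0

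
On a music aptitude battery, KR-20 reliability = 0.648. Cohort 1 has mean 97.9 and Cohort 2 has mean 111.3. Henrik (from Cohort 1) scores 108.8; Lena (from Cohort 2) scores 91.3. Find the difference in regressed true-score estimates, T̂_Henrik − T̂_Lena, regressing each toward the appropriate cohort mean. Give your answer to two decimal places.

T̂_Henrik = 0.648(108.8) + 0.352(97.9) = 104.9632
T̂_Lena = 0.648(91.3) + 0.352(111.3) = 98.3400
Difference = 104.9632 − 98.3400 = 6.6232

6.62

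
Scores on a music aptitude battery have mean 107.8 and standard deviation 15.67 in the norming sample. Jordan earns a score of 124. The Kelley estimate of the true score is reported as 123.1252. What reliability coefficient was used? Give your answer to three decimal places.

0.946

T̂ = ρX + (1 − ρ)μ  ⇒  T̂ − μ = ρ(X − μ)
ρ = (T̂ − μ)/(X − μ) = (123.1252 − 107.8) / (124 − 107.8) = 15.3252 / 16.2 = 0.94600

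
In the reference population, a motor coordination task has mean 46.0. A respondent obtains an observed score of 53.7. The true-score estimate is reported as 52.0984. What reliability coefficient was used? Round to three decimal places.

0.792

T̂ = ρX + (1 − ρ)μ  ⇒  T̂ − μ = ρ(X − μ)
ρ = (T̂ − μ)/(X − μ) = (52.0984 − 46.0) / (53.7 − 46.0) = 6.0984 / 7.7 = 0.79200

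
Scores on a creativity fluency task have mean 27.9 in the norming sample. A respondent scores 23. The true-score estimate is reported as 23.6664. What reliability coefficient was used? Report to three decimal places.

0.864

T̂ = ρX + (1 − ρ)μ  ⇒  T̂ − μ = ρ(X − μ)
ρ = (T̂ − μ)/(X − μ) = (23.6664 − 27.9) / (23 − 27.9) = -4.2336 / -4.9 = 0.86400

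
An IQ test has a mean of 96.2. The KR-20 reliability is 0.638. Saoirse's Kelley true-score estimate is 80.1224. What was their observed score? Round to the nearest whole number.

T̂ = ρX + (1 − ρ)μ  ⇒  X = (T̂ − (1 − ρ)μ) / ρ
X = (80.1224 − 0.362 × 96.2) / 0.638 = (80.1224 − 34.8244) / 0.638 = 45.2980 / 0.638 = 71.00

71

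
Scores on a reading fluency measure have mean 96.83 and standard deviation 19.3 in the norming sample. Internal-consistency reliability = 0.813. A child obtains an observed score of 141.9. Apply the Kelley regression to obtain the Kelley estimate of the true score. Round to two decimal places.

133.47

T̂ = ρX + (1 − ρ)μ
  = 0.813 × 141.9 + 0.187 × 96.83
  = 115.3647 + 18.10721
  = 133.472
  ≈ 133.47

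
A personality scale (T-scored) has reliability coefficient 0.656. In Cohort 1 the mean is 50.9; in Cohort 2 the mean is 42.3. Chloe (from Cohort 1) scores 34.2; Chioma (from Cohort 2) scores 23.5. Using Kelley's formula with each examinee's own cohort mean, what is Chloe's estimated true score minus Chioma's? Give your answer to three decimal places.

9.978

T̂_Chloe = 0.656(34.2) + 0.344(50.9) = 39.94480
T̂_Chioma = 0.656(23.5) + 0.344(42.3) = 29.96720
Difference = 39.94480 − 29.96720 = 9.97760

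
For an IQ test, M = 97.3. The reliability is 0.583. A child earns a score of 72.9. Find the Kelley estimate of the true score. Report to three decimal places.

83.075

T̂ = ρX + (1 − ρ)μ
  = 0.583 × 72.9 + 0.417 × 97.3
  = 42.5007 + 40.5741
  = 83.0748
  ≈ 83.075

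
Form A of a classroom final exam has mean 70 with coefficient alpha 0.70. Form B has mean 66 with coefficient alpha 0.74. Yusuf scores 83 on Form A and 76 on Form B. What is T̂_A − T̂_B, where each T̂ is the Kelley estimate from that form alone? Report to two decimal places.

5.70

T̂_A = 0.70(83) + 0.30(70) = 79.1000
T̂_B = 0.74(76) + 0.26(66) = 73.4000
T̂_A − T̂_B = 5.7000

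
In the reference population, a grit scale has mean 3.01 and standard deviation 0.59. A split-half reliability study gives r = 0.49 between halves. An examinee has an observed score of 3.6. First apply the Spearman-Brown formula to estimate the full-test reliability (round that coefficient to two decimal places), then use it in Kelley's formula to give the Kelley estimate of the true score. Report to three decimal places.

Spearman-Brown: ρ = 2r/(1 + r) = 2(0.49)/(1 + 0.49) = 0.980/1.49 = 0.6577 → 0.66
T̂ = ρX + (1 − ρ)μ
  = 0.66 × 3.6 + 0.34 × 3.01
  = 2.376 + 1.0234
  = 3.3994
  ≈ 3.399

3.399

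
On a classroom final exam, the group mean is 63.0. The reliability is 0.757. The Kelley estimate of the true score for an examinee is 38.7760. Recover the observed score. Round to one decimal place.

T̂ = ρX + (1 − ρ)μ  ⇒  X = (T̂ − (1 − ρ)μ) / ρ
X = (38.7760 − 0.243 × 63.0) / 0.757 = (38.7760 − 15.3090) / 0.757 = 23.4670 / 0.757 = 31.000

31.0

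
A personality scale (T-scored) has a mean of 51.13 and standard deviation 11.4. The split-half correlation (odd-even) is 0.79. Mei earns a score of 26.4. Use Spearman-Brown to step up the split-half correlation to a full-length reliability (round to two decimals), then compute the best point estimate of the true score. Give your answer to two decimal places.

Spearman-Brown: ρ = 2r/(1 + r) = 2(0.79)/(1 + 0.79) = 1.580/1.79 = 0.8827 → 0.88
T̂ = 0.88(26.4) + 0.12(51.13) = 23.232 + 6.1356 = 29.368 → 29.37

29.37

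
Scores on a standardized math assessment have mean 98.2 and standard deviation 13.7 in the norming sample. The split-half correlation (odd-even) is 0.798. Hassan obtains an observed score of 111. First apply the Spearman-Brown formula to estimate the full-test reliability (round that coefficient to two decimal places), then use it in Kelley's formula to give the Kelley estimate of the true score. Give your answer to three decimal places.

109.592

Spearman-Brown: ρ = 2r/(1 + r) = 2(0.798)/(1 + 0.798) = 1.5960/1.798 = 0.8877 → 0.89
T̂ = 0.89(111) + 0.11(98.2) = 98.79 + 10.802 = 109.5920 → 109.592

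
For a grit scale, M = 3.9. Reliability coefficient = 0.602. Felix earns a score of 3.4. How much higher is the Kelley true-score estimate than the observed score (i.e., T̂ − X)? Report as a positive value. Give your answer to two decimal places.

Regress the observed score toward the mean by the unreliability: T̂ = 0.602·3.4 + 0.398·3.9 = 2.0468 + 1.5522 = 3.5990.
T̂ − X = 3.599 − 3.4 = 0.199 → 0.20

0.20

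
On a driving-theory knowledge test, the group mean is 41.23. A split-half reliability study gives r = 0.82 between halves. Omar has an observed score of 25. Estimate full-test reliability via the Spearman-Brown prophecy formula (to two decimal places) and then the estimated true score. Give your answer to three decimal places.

Spearman-Brown: ρ = 2r/(1 + r) = 2(0.82)/(1 + 0.82) = 1.640/1.82 = 0.9011 → 0.90
T̂ = 0.90(25) + 0.10(41.23) = 22.50 + 4.1230 = 26.6230 → 26.623

26.623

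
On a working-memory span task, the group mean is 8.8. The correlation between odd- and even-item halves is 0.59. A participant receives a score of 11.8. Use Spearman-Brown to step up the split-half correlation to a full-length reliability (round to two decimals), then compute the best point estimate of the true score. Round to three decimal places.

11.020

Spearman-Brown: ρ = 2r/(1 + r) = 2(0.59)/(1 + 0.59) = 1.180/1.59 = 0.7421 → 0.74
T̂ = ρX + (1 − ρ)μ
  = 0.74 × 11.8 + 0.26 × 8.8
  = 8.732 + 2.288
  = 11.0200
  ≈ 11.020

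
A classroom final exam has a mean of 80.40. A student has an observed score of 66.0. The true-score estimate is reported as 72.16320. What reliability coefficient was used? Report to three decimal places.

T̂ = ρX + (1 − ρ)μ  ⇒  T̂ − μ = ρ(X − μ)
ρ = (T̂ − μ)/(X − μ) = (72.16320 − 80.40) / (66.0 − 80.40) = -8.23680 / -14.40 = 0.57200

0.572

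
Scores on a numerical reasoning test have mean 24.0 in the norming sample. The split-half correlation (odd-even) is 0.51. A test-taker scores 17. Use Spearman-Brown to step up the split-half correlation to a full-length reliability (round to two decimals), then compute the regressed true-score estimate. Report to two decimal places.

Spearman-Brown: ρ = 2r/(1 + r) = 2(0.51)/(1 + 0.51) = 1.020/1.51 = 0.6755 → 0.68
T̂ = 0.68(17) + 0.32(24.0) = 11.56 + 7.680 = 19.240 → 19.24

19.24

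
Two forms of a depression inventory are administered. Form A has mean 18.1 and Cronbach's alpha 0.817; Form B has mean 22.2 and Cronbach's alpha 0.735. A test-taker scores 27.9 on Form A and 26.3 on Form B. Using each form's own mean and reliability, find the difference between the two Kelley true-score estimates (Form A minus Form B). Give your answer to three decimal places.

0.893

T̂_A = 0.817(27.9) + 0.183(18.1) = 26.10660
T̂_B = 0.735(26.3) + 0.265(22.2) = 25.21350
T̂_A − T̂_B = 0.89310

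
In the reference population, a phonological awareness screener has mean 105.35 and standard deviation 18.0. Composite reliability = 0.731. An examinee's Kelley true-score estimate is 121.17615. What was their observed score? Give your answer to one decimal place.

127.0

T̂ = ρX + (1 − ρ)μ  ⇒  X = (T̂ − (1 − ρ)μ) / ρ
X = (121.17615 − 0.269 × 105.35) / 0.731 = (121.17615 − 28.33915) / 0.731 = 92.83700 / 0.731 = 127.000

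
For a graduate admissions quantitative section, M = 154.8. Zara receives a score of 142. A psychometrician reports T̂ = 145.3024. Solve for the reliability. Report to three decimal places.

T̂ = ρX + (1 − ρ)μ  ⇒  T̂ − μ = ρ(X − μ)
ρ = (T̂ − μ)/(X − μ) = (145.3024 − 154.8) / (142 − 154.8) = -9.4976 / -12.8 = 0.74200

0.742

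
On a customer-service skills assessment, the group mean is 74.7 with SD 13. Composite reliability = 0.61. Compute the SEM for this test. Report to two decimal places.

8.12

SEM = SD · √(1 − ρ) = 13 × √0.39 = 13 × 0.6245 = 8.118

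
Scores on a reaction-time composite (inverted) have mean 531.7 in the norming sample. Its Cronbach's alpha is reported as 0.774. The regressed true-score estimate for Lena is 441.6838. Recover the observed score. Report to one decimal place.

T̂ = ρX + (1 − ρ)μ  ⇒  X = (T̂ − (1 − ρ)μ) / ρ
X = (441.6838 − 0.226 × 531.7) / 0.774 = (441.6838 − 120.1642) / 0.774 = 321.5196 / 0.774 = 415.400

415.4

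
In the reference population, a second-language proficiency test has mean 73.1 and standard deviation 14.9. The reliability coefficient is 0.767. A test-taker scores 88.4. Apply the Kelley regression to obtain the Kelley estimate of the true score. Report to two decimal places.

84.84

T̂ = ρX + (1 − ρ)μ
  = 0.767 × 88.4 + 0.233 × 73.1
  = 67.8028 + 17.0323
  = 84.835
  ≈ 84.84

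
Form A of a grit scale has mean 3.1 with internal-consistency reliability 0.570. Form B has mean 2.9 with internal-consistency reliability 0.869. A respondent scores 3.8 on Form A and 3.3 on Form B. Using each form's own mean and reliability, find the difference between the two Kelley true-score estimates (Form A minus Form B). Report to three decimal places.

0.251

T̂_A = 0.570(3.8) + 0.430(3.1) = 3.49900
T̂_B = 0.869(3.3) + 0.131(2.9) = 3.24760
T̂_A − T̂_B = 0.25140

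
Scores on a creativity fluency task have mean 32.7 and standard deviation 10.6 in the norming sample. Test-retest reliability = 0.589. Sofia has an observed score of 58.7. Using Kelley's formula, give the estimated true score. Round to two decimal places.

T̂ = ρX + (1 − ρ)μ
  = 0.589 × 58.7 + 0.411 × 32.7
  = 34.5743 + 13.4397
  = 48.014
  ≈ 48.01

48.01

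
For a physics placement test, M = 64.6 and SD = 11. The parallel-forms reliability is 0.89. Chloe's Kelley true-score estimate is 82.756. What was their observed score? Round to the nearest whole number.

T̂ = ρX + (1 − ρ)μ  ⇒  X = (T̂ − (1 − ρ)μ) / ρ
X = (82.756 − 0.11 × 64.6) / 0.89 = (82.756 − 7.106) / 0.89 = 75.650 / 0.89 = 85.00

85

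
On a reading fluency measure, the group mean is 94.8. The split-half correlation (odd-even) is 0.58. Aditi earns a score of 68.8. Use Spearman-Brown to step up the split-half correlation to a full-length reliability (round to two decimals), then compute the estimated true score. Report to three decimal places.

Spearman-Brown: ρ = 2r/(1 + r) = 2(0.58)/(1 + 0.58) = 1.160/1.58 = 0.7342 → 0.73
Kelley's formula gives T̂ = 0.73·68.8 + 0.27·94.8 = 50.224 + 25.596 = 75.8200.

75.820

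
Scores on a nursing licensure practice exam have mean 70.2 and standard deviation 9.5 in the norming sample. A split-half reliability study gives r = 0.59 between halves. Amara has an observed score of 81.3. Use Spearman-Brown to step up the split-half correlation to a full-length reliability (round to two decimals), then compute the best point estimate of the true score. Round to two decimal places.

78.41

Spearman-Brown: ρ = 2r/(1 + r) = 2(0.59)/(1 + 0.59) = 1.180/1.59 = 0.7421 → 0.74
T̂ = ρX + (1 − ρ)μ
  = 0.74 × 81.3 + 0.26 × 70.2
  = 60.162 + 18.252
  = 78.414
  ≈ 78.41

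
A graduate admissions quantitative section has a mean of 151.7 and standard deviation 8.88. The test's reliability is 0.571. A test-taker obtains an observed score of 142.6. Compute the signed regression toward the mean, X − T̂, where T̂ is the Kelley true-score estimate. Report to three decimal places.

-3.904

T̂ = ρX + (1 − ρ)μ
  = 0.571 × 142.6 + 0.429 × 151.7
  = 81.4246 + 65.0793
  = 146.50390
  ≈ 146.5039
X − T̂ = 142.6 − 146.5039 = -3.9039 → -3.904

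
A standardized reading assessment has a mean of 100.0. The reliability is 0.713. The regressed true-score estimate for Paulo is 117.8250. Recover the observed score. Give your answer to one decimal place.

T̂ = ρX + (1 − ρ)μ  ⇒  X = (T̂ − (1 − ρ)μ) / ρ
X = (117.8250 − 0.287 × 100.0) / 0.713 = (117.8250 − 28.7000) / 0.713 = 89.1250 / 0.713 = 125.000

125.0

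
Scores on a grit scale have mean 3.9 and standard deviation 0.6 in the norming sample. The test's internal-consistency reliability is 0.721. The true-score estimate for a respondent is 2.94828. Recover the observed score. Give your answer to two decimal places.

2.58

T̂ = ρX + (1 − ρ)μ  ⇒  X = (T̂ − (1 − ρ)μ) / ρ
X = (2.94828 − 0.279 × 3.9) / 0.721 = (2.94828 − 1.0881) / 0.721 = 1.86018 / 0.721 = 2.5800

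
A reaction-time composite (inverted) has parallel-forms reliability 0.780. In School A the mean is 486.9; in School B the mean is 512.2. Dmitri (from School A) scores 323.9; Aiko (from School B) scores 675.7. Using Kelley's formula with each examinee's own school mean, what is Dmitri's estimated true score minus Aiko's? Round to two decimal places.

-279.97

T̂_Dmitri = 0.780(323.9) + 0.220(486.9) = 359.7600
T̂_Aiko = 0.780(675.7) + 0.220(512.2) = 639.7300
Difference = 359.7600 − 639.7300 = -279.9700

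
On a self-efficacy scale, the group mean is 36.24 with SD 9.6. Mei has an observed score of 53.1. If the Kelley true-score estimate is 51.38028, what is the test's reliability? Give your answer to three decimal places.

T̂ = ρX + (1 − ρ)μ  ⇒  T̂ − μ = ρ(X − μ)
ρ = (T̂ − μ)/(X − μ) = (51.38028 − 36.24) / (53.1 − 36.24) = 15.14028 / 16.86 = 0.89800

0.898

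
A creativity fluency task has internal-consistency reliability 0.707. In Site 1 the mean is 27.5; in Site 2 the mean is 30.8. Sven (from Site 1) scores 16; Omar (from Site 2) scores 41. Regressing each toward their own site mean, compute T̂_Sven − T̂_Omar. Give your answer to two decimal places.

-18.64

T̂_Sven = 0.707(16) + 0.293(27.5) = 19.3695
T̂_Omar = 0.707(41) + 0.293(30.8) = 38.0114
Difference = 19.3695 − 38.0114 = -18.6419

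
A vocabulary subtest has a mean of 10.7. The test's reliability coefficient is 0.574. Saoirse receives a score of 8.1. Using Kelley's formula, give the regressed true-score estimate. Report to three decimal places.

T̂ = ρX + (1 − ρ)μ
  = 0.574 × 8.1 + 0.426 × 10.7
  = 4.6494 + 4.5582
  = 9.2076
  ≈ 9.208

9.208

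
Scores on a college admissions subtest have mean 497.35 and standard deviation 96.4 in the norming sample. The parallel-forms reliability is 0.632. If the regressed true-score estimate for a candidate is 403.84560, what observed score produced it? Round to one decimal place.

T̂ = ρX + (1 − ρ)μ  ⇒  X = (T̂ − (1 − ρ)μ) / ρ
X = (403.84560 − 0.368 × 497.35) / 0.632 = (403.84560 − 183.02480) / 0.632 = 220.82080 / 0.632 = 349.400

349.4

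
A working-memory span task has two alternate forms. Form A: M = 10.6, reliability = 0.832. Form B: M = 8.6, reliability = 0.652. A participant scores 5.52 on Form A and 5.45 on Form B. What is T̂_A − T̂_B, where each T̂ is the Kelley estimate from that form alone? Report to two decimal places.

-0.17

T̂_A = 0.832(5.52) + 0.168(10.6) = 6.3734
T̂_B = 0.652(5.45) + 0.348(8.6) = 6.5462
T̂_A − T̂_B = -0.1728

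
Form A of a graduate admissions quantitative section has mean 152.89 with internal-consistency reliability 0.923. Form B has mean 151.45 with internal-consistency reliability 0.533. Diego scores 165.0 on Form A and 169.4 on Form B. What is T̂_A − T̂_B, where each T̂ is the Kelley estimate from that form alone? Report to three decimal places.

T̂_A = 0.923(165.0) + 0.077(152.89) = 164.06753
T̂_B = 0.533(169.4) + 0.467(151.45) = 161.01735
T̂_A − T̂_B = 3.05018

3.050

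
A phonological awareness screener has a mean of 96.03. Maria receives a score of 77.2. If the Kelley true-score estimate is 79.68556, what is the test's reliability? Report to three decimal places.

0.868

T̂ = ρX + (1 − ρ)μ  ⇒  T̂ − μ = ρ(X − μ)
ρ = (T̂ − μ)/(X − μ) = (79.68556 − 96.03) / (77.2 − 96.03) = -16.34444 / -18.83 = 0.86800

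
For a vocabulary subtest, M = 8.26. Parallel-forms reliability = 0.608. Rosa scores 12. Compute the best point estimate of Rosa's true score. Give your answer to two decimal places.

T̂ = ρX + (1 − ρ)μ
  = 0.608 × 12 + 0.392 × 8.26
  = 7.296 + 3.23792
  = 10.534
  ≈ 10.53

10.53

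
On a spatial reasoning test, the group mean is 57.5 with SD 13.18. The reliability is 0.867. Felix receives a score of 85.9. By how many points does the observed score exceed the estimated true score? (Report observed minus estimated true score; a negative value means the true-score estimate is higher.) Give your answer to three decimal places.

3.777

Kelley's formula gives T̂ = 0.867·85.9 + 0.133·57.5 = 74.4753 + 7.6475 = 82.12280.
X − T̂ = 85.9 − 82.1228 = 3.7772 → 3.777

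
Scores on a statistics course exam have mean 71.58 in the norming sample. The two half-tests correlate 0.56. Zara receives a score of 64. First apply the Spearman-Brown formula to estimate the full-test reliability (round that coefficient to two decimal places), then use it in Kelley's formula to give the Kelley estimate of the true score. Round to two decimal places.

66.12

Spearman-Brown: ρ = 2r/(1 + r) = 2(0.56)/(1 + 0.56) = 1.120/1.56 = 0.7179 → 0.72
T̂ = ρX + (1 − ρ)μ
  = 0.72 × 64 + 0.28 × 71.58
  = 46.08 + 20.0424
  = 66.122
  ≈ 66.12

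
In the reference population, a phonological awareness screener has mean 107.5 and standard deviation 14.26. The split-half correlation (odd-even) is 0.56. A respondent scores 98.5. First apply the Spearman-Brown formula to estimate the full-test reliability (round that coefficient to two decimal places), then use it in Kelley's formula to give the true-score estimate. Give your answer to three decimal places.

Spearman-Brown: ρ = 2r/(1 + r) = 2(0.56)/(1 + 0.56) = 1.120/1.56 = 0.7179 → 0.72
T̂ = ρX + (1 − ρ)μ
  = 0.72 × 98.5 + 0.28 × 107.5
  = 70.920 + 30.100
  = 101.0200
  ≈ 101.020

101.020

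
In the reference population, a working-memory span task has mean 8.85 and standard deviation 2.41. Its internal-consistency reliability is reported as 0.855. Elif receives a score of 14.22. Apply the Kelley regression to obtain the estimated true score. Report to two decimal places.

13.44

Regress the observed score toward the mean by the unreliability: T̂ = 0.855·14.22 + 0.145·8.85 = 12.15810 + 1.28325 = 13.441.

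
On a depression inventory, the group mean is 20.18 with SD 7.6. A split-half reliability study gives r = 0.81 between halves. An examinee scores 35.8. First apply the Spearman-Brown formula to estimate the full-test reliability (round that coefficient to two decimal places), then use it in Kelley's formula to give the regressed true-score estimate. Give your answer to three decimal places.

Spearman-Brown: ρ = 2r/(1 + r) = 2(0.81)/(1 + 0.81) = 1.620/1.81 = 0.8950 → 0.90
Kelley's formula gives T̂ = 0.90·35.8 + 0.10·20.18 = 32.220 + 2.0180 = 34.2380.

34.238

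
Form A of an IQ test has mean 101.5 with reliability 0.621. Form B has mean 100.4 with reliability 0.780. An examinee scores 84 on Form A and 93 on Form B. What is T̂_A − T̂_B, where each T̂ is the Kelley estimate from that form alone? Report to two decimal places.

-4.00

T̂_A = 0.621(84) + 0.379(101.5) = 90.6325
T̂_B = 0.780(93) + 0.220(100.4) = 94.6280
T̂_A − T̂_B = -3.9955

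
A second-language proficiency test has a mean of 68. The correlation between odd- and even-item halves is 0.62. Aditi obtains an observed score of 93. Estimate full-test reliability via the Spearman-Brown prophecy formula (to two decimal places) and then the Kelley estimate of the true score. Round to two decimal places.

87.25

Spearman-Brown: ρ = 2r/(1 + r) = 2(0.62)/(1 + 0.62) = 1.240/1.62 = 0.7654 → 0.77
T̂ = ρX + (1 − ρ)μ
  = 0.77 × 93 + 0.23 × 68
  = 71.61 + 15.64
  = 87.250
  ≈ 87.25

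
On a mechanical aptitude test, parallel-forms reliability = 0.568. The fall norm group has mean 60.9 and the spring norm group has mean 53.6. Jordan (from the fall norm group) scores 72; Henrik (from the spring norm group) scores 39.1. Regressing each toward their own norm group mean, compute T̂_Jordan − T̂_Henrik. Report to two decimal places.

T̂_Jordan = 0.568(72) + 0.432(60.9) = 67.2048
T̂_Henrik = 0.568(39.1) + 0.432(53.6) = 45.3640
Difference = 67.2048 − 45.3640 = 21.8408

21.84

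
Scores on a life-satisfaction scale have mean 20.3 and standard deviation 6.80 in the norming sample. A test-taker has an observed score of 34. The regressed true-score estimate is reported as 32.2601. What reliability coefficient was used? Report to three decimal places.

T̂ = ρX + (1 − ρ)μ  ⇒  T̂ − μ = ρ(X − μ)
ρ = (T̂ − μ)/(X − μ) = (32.2601 − 20.3) / (34 − 20.3) = 11.9601 / 13.7 = 0.87300

0.873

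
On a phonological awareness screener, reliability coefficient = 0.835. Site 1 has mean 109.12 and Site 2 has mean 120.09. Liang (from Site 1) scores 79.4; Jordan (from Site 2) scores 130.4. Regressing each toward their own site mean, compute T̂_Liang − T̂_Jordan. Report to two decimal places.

-44.40

T̂_Liang = 0.835(79.4) + 0.165(109.12) = 84.3038
T̂_Jordan = 0.835(130.4) + 0.165(120.09) = 128.6988
Difference = 84.3038 − 128.6988 = -44.3950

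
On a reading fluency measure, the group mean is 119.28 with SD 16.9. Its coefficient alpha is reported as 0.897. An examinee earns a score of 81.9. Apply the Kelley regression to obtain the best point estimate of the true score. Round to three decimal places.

85.750

T̂ = ρX + (1 − ρ)μ
  = 0.897 × 81.9 + 0.103 × 119.28
  = 73.4643 + 12.28584
  = 85.7501
  ≈ 85.750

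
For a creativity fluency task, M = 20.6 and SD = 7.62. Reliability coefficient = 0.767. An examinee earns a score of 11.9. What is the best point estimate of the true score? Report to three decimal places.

13.927

T̂ = 0.767(11.9) + 0.233(20.6) = 9.1273 + 4.7998 = 13.9271 → 13.927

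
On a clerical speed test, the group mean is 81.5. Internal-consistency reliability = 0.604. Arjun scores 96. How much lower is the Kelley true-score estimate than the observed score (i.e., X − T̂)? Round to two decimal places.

Weight the observed score by reliability and the mean by (1 − reliability): T̂ = 0.604·96 + 0.396·81.5 = 57.984 + 32.2740 = 90.2580.
X − T̂ = 96 − 90.258 = 5.742 → 5.74

5.74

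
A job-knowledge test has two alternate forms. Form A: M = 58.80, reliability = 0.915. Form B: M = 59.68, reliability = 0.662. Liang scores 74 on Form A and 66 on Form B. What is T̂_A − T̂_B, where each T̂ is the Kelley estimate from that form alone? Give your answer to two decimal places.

8.84

T̂_A = 0.915(74) + 0.085(58.80) = 72.7080
T̂_B = 0.662(66) + 0.338(59.68) = 63.8638
T̂_A − T̂_B = 8.8442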